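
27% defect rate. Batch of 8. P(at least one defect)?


P(all good) = (73/100)^8 = 806460091894081/10000000000000000
P(≥1 defect) = 9193539908105919/10000000000000000

P = 9193539908105919/10000000000000000 ≈ 91.94%


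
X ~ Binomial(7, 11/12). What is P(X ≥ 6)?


P(X ≥ 6) = Σ P(X=i) for i=6..7
P(X=6) = 12400927/35831808
P(X=7) = 19487171/35831808
Sum = 1771561/1990656

P(X ≥ 6) = 1771561/1990656 ≈ 88.99%


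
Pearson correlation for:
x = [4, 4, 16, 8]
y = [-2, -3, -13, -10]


n=4, Σx=32, Σy=-28, Σxy=-308, Σx²=352, Σy²=282
r = (4×(-308) - 32×(-28))/√((4×352 - 32²)(4×282 - (-28)²))
= -336/√(384×344) = -336/√132096 ≈ -336/363.4501 ≈ -0.9245

r ≈ -0.9245


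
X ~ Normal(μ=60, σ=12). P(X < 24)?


z = (24-60)/12 = -3.0
P(Z < -3.0) = 0.0013

P(X < 24) ≈ 0.0013


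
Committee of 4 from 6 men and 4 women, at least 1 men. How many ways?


Count by #men:
  1M,3W: C(6,1)×C(4,3)=24
  2M,2W: C(6,2)×C(4,2)=90
  3M,1W: C(6,3)×C(4,1)=80
  4M,0W: C(6,4)×C(4,0)=15
Total = 209

209


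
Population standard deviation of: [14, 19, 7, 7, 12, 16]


Mean = 75/6 = 25/2
  (14-25/2)²=9/4
  (19-25/2)²=169/4
  (7-25/2)²=121/4
  (7-25/2)²=121/4
  (12-25/2)²=1/4
  (16-25/2)²=49/4
Σ(x-μ)² = 235/2
σ² = (235/2)/6 = 235/12

σ = √(235/12) ≈ 4.4253


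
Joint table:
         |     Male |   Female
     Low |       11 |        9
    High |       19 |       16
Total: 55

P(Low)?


P(Low) = (11+9)/55 = 20/55 = 4/11

P(Low) = 4/11 ≈ 36.36%


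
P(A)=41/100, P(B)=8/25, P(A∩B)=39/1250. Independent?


P(A)×P(B) = 82/625
P(A∩B) = 39/1250
Not equal → NOT independent

No, not independent


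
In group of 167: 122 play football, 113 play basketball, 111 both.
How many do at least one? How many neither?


|A∪B| = 122+113-111 = 124
Neither = 167-124 = 43

At least one: 124; Neither: 43


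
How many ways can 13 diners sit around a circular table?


Circular arrangements of 13 distinct objects: fix one position to break rotational symmetry.
(n-1)! = 12! = 479001600

479001600


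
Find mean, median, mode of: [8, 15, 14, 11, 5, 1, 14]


Sorted: [1, 5, 8, 11, 14, 14, 15]
Mean = 68/7
Median = 11
Freq: {8: 1, 15: 1, 14: 2, 11: 1, 5: 1, 1: 1}
Mode: [14]

Mean=68/7, Median=11, Mode=14


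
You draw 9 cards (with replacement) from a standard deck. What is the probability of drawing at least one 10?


P(not a 10) = 48/52 = 12/13
P(none in 9 draws) = (12/13)^9 = 5159780352/10604499373
P(≥1 10) = 1 - 5159780352/10604499373 = 5444719021/10604499373

P = 5444719021/10604499373 ≈ 51.34%


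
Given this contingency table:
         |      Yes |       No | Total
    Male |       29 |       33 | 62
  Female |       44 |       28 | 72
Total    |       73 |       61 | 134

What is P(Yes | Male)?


P(Yes | Male) = 29/(29+33) = 29/62

P(Yes|Male) = 29/62 ≈ 46.77%


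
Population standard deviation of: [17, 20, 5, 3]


Mean = 45/4
  (17-45/4)²=529/16
  (20-45/4)²=1225/16
  (5-45/4)²=625/16
  (3-45/4)²=1089/16
Σ(x-μ)² = 867/4
σ² = (867/4)/4 = 867/16

σ = √(867/16) ≈ 7.3612


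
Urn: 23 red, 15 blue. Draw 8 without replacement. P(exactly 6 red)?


Hypergeometric: C(23,6)×C(15,2)/C(38,8)
= 100947×105/48903492 = 16905/77996

P(X=6) = 16905/77996 ≈ 21.67%


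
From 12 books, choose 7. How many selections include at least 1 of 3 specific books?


Complement: C(12,7) - C(9,7) = 792 - 36 = 756

756


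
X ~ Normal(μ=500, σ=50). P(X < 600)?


z = (600-500)/50 = 2.0
P(Z < 2.0) = 0.9772

P(X < 600) ≈ 0.9772


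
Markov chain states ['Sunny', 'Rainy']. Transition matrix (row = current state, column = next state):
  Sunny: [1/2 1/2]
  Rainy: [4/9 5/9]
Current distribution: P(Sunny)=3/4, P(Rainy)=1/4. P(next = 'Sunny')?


P(next=Sunny) = Σᵢ P(now=i)×P(i→Sunny)
= 3/4×1/2 + 1/4×4/9
= 3/8 + 1/9 = 35/72

P = 35/72 ≈ 0.4861


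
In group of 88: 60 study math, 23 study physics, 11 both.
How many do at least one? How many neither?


|A∪B| = 60+23-11 = 72
Neither = 88-72 = 16

At least one: 72; Neither: 16


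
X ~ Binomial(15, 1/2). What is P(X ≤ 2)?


P(X ≤ 2) = Σ P(X=i) for i=0..2
P(X=0) = 1/32768
P(X=1) = 15/32768
P(X=2) = 105/32768
Sum = 121/32768

P(X ≤ 2) = 121/32768 ≈ 0.37%


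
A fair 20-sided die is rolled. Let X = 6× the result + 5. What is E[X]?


E[die] = (1+20)/2 = 21/2
E[X] = 6×21/2 + 5 = 68

E[X] = 68


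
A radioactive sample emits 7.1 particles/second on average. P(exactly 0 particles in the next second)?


Poisson(λ=7.1): P(X=0) = e^(-λ)×λ^k/k!
= e^(-7.1) × 7.1^0 / 0!
≈ 0.0008251049233 × 1 / 1 ≈ 0.000825

P(X=0) ≈ 0.000825 ≈ 0.08%


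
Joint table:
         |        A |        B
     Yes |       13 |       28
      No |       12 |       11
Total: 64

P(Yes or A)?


P(Yes∨A) = P(Yes) + P(A) - P(Yes∧A)
= (41 + 25 - 13)/64 = 53/64

P = 53/64 ≈ 82.81%


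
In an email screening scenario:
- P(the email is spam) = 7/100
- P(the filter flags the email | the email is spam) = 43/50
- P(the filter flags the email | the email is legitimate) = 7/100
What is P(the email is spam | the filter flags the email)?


Using Bayes' theorem:
P(A|B) = P(B|A)·P(A) / P(B)

P(the filter flags the email) = 43/50 × 7/100 + 7/100 × 93/100
= 301/5000 + 651/10000 = 1253/10000

P(the email is spam|the filter flags the email) = (301/5000) / (1253/10000) = 86/179

P(the email is spam|the filter flags the email) = 86/179 ≈ 48.04%


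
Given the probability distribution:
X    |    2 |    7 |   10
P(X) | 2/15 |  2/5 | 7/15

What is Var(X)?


E[X] = 116/15
E[X²] = 334/5
Var(X) = E[X²] - (E[X])² = 334/5 - 13456/225 = 1574/225

Var(X) = 1574/225 ≈ 6.9956


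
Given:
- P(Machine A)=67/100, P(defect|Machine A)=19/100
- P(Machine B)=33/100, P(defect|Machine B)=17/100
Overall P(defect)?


P(B) = Σ P(B|Aᵢ)×P(Aᵢ)
  19/100×67/100 = 1273/10000
  17/100×33/100 = 561/10000
Sum = 917/5000

P(defect) = 917/5000 ≈ 18.34%


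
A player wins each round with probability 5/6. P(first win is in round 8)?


Geometric: P(X=8) = (1-p)^(k-1)×p = (1/6)^7×5/6 = 5/1679616

P(X=8) = 5/1679616 ≈ 0.00%


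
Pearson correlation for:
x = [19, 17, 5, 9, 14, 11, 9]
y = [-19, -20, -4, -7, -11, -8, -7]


n=7, Σx=84, Σy=-76, Σxy=-1089, Σx²=1154, Σy²=1060
r = (7×(-1089) - 84×(-76))/√((7×1154 - 84²)(7×1060 - (-76)²))
= -1239/√(1022×1644) = -1239/√1680168 ≈ -1239/1296.2129 ≈ -0.9559

r ≈ -0.9559


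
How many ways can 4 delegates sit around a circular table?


Circular arrangements of 4 distinct objects: fix one position to break rotational symmetry.
(n-1)! = 3! = 6

6


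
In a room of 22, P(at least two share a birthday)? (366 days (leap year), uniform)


P(all different) = Π(366-i)/366 for i=0..21
= 0.525249
P(match) = 1 - 0.525249 = 0.474751

P ≈ 0.4748 ≈ 47.48%


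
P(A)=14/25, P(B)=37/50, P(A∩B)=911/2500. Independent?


P(A)×P(B) = 259/625
P(A∩B) = 911/2500
Not equal → NOT independent

No, not independent


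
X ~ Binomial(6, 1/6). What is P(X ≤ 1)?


P(X ≤ 1) = Σ P(X=i) for i=0..1
P(X=0) = 15625/46656
P(X=1) = 3125/7776
Sum = 34375/46656

P(X ≤ 1) = 34375/46656 ≈ 73.68%


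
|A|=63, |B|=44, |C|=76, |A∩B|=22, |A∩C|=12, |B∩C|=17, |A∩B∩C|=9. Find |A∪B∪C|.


|A∪B∪C| = 63+44+76-22-12-17+9 = 141

|A∪B∪C| = 141


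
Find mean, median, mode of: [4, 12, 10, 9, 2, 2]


Sorted: [2, 2, 4, 9, 10, 12]
Mean = 39/6 = 13/2
Median = 13/2
Freq: {4: 1, 12: 1, 10: 1, 9: 1, 2: 2}
Mode: [2]

Mean=13/2, Median=13/2, Mode=2


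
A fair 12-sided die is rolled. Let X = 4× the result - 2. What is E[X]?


E[die] = (1+12)/2 = 13/2
E[X] = 4×13/2 - 2 = 24

E[X] = 24


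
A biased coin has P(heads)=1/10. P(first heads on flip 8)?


Geometric: P(X=8) = (1-p)^(k-1)×p = (9/10)^7×1/10 = 4782969/100000000

P(X=8) = 4782969/100000000 ≈ 4.78%


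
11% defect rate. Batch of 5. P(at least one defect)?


P(all good) = (89/100)^5 = 5584059449/10000000000
P(≥1 defect) = 4415940551/10000000000

P = 4415940551/10000000000 ≈ 44.16%


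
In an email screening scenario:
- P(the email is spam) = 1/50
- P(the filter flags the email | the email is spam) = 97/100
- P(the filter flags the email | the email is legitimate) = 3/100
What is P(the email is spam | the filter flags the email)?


Using Bayes' theorem:
P(A|B) = P(B|A)·P(A) / P(B)

P(the filter flags the email) = 97/100 × 1/50 + 3/100 × 49/50
= 97/5000 + 147/5000 = 61/1250

P(the email is spam|the filter flags the email) = (97/5000) / (61/1250) = 97/244

P(the email is spam|the filter flags the email) = 97/244 ≈ 39.75%


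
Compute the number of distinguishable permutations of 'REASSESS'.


Letters: 8, freq: {'R': 1, 'E': 2, 'A': 1, 'S': 4}
8!/(1!×2!×1!×4!) = 40320/48 = 840

840


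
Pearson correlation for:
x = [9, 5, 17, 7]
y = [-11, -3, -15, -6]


n=4, Σx=38, Σy=-35, Σxy=-411, Σx²=444, Σy²=391
r = (4×(-411) - 38×(-35))/√((4×444 - 38²)(4×391 - (-35)²))
= -314/√(332×339) = -314/√112548 ≈ -314/335.4817 ≈ -0.9360

r ≈ -0.9360


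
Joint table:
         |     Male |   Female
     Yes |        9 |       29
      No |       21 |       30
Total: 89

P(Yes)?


P(Yes) = (9+29)/89 = 38/89

P(Yes) = 38/89 ≈ 42.70%


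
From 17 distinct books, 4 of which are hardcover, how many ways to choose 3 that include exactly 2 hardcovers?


Choose 2 of the 4 hardcovers and 1 of the other 13 books:
C(4,2)×C(13,1) = 6×13 = 78

78


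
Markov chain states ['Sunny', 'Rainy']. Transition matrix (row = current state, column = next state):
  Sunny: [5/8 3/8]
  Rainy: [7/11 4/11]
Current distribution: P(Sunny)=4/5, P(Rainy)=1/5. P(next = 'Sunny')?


P(next=Sunny) = Σᵢ P(now=i)×P(i→Sunny)
= 4/5×5/8 + 1/5×7/11
= 1/2 + 7/55 = 69/110

P = 69/110 ≈ 0.6273


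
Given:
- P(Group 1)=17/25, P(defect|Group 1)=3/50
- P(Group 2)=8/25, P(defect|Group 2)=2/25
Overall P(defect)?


P(B) = Σ P(B|Aᵢ)×P(Aᵢ)
  3/50×17/25 = 51/1250
  2/25×8/25 = 16/625
Sum = 83/1250

P(defect) = 83/1250 ≈ 6.64%


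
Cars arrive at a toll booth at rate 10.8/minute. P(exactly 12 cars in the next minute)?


Poisson(λ=10.8): P(X=12) = e^(-λ)×λ^k/k!
= e^(-10.8) × 10.8^12 / 12!
≈ 2.039950341e-05 × 2.51817011682e+12 / 479001600 ≈ 0.107243

P(X=12) ≈ 0.107243 ≈ 10.72%


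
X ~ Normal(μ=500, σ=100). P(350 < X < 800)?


z₁=(350-500)/100=-1.5, z₂=(800-500)/100=3.0
P = Φ(3.0) - Φ(-1.5) = 0.998650 - 0.066807 = 0.931843 ≈ 0.9318

P(350 < X < 800) ≈ 0.9318


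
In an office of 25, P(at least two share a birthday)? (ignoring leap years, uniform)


P(all different) = Π(365-i)/365 for i=0..24
= 0.431300
P(match) = 1 - 0.431300 = 0.568700

P ≈ 0.5687 ≈ 56.87%


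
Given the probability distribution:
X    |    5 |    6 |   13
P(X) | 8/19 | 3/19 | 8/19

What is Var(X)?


E[X] = 162/19
E[X²] = 1660/19
Var(X) = E[X²] - (E[X])² = 1660/19 - 26244/361 = 5296/361

Var(X) = 5296/361 ≈ 14.6704


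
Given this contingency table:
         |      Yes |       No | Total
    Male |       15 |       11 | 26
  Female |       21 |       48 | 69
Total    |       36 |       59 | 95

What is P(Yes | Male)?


P(Yes | Male) = 15/(15+11) = 15/26

P(Yes|Male) = 15/26 ≈ 57.69%


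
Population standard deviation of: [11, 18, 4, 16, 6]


Mean = 55/5 = 11
  (11-11)²=0
  (18-11)²=49
  (4-11)²=49
  (16-11)²=25
  (6-11)²=25
Σ(x-μ)² = 148
σ² = 148/5

σ = √(148/5) ≈ 5.4406


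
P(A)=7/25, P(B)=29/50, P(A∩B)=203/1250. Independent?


P(A)×P(B) = 203/1250
P(A∩B) = 203/1250
Equal ✓ → Independent

Yes, independent


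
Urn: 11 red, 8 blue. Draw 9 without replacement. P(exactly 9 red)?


Hypergeometric: C(11,9)×C(8,0)/C(19,9)
= 55×1/92378 = 5/8398

P(X=9) = 5/8398 ≈ 0.06%


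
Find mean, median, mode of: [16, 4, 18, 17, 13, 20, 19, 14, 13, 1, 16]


Sorted: [1, 4, 13, 13, 14, 16, 16, 17, 18, 19, 20]
Mean = 151/11
Median = 16
Freq: {16: 2, 4: 1, 18: 1, 17: 1, 13: 2, 20: 1, 19: 1, 14: 1, 1: 1}
Mode: [13, 16]

Mean=151/11, Median=16, Mode=[13, 16]


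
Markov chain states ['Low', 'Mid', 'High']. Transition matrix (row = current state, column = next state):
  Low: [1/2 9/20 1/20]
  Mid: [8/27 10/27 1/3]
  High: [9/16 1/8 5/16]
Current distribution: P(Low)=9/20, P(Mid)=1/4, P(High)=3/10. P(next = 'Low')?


P(next=Low) = Σᵢ P(now=i)×P(i→Low)
= 9/20×1/2 + 1/4×8/27 + 3/10×9/16
= 9/40 + 2/27 + 27/160 = 2021/4320

P = 2021/4320 ≈ 0.4678


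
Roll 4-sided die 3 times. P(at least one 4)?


P(no 4)^3 = (3/4)^3 = 27/64
P(≥1) = 1 - 27/64 = 37/64

P = 37/64 ≈ 57.81%


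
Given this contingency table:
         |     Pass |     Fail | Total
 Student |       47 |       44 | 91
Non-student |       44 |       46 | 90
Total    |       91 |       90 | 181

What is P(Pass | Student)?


P(Pass | Student) = 47/(47+44) = 47/91

P(Pass|Student) = 47/91 ≈ 51.65%


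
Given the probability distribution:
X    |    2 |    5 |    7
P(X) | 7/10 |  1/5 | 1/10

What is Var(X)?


E[X] = 31/10
E[X²] = 127/10
Var(X) = E[X²] - (E[X])² = 127/10 - 961/100 = 309/100

Var(X) = 309/100 ≈ 3.0900


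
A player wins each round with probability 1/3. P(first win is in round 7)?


Geometric: P(X=7) = (1-p)^(k-1)×p = (2/3)^6×1/3 = 64/2187

P(X=7) = 64/2187 ≈ 2.93%


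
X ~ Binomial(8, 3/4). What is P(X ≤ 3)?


P(X ≤ 3) = Σ P(X=i) for i=0..3
P(X=0) = 1/65536
P(X=1) = 3/8192
P(X=2) = 63/16384
P(X=3) = 189/8192
Sum = 1789/65536

P(X ≤ 3) = 1789/65536 ≈ 2.73%


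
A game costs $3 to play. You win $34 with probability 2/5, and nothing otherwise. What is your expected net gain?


E[gain] = (34-3)×2/5 + (-3)×3/5
= 62/5 - 9/5 = 53/5

Expected net gain = $53/5 ≈ $10.60


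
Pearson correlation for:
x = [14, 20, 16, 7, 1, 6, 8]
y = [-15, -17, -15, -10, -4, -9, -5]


n=7, Σx=72, Σy=-75, Σxy=-958, Σx²=1002, Σy²=961
r = (7×(-958) - 72×(-75))/√((7×1002 - 72²)(7×961 - (-75)²))
= -1306/√(1830×1102) = -1306/√2016660 ≈ -1306/1420.0915 ≈ -0.9197

r ≈ -0.9197


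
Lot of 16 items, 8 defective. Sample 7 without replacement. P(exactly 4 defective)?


Hypergeometric: C(8,4)×C(8,3)/C(16,7)
= 70×56/11440 = 49/143

P(X=4) = 49/143 ≈ 34.27%


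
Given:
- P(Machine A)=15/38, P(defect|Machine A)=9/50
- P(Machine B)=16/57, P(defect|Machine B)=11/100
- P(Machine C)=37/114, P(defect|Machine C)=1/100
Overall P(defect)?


P(B) = Σ P(B|Aᵢ)×P(Aᵢ)
  9/50×15/38 = 27/380
  11/100×16/57 = 44/1425
  1/100×37/114 = 37/11400
Sum = 1199/11400

P(defect) = 1199/11400 ≈ 10.52%


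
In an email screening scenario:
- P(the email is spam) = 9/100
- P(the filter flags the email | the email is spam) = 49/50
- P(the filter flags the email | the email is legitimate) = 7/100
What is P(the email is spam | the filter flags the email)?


Using Bayes' theorem:
P(A|B) = P(B|A)·P(A) / P(B)

P(the filter flags the email) = 49/50 × 9/100 + 7/100 × 91/100
= 441/5000 + 637/10000 = 1519/10000

P(the email is spam|the filter flags the email) = (441/5000) / (1519/10000) = 18/31

P(the email is spam|the filter flags the email) = 18/31 ≈ 58.06%


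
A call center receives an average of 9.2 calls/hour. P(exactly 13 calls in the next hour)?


Poisson(λ=9.2): P(X=13) = e^(-λ)×λ^k/k!
= e^(-9.2) × 9.2^13 / 13!
≈ 0.0001010394018 × 3.38253076642e+12 / 6227020800 ≈ 0.054885

P(X=13) ≈ 0.054885 ≈ 5.49%


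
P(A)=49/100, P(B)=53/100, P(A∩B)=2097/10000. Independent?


P(A)×P(B) = 2597/10000
P(A∩B) = 2097/10000
Not equal → NOT independent

No, not independent


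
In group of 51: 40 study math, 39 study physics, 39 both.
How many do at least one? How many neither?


|A∪B| = 40+39-39 = 40
Neither = 51-40 = 11

At least one: 40; Neither: 11


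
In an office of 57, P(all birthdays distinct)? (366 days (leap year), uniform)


P(all different) = Π(366-i)/366 for i=0..56
= (366/366)×(365/366)×...×(310/366)
= 0.010010

P ≈ 0.0100 ≈ 1.00%


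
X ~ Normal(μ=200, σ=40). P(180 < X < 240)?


z₁=(180-200)/40=-0.5, z₂=(240-200)/40=1.0
P = Φ(1.0) - Φ(-0.5) = 0.841345 - 0.308538 = 0.532807 ≈ 0.5328

P(180 < X < 240) ≈ 0.5328


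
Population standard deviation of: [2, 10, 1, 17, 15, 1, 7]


Mean = 53/7
  (2-53/7)²=1521/49
  (10-53/7)²=289/49
  (1-53/7)²=2116/49
  (17-53/7)²=4356/49
  (15-53/7)²=2704/49
  (1-53/7)²=2116/49
  (7-53/7)²=16/49
Σ(x-μ)² = 1874/7
σ² = (1874/7)/7 = 1874/49

σ = √(1874/49) ≈ 6.1842


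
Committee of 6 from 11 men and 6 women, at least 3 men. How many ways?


Count by #men:
  3M,3W: C(11,3)×C(6,3)=3300
  4M,2W: C(11,4)×C(6,2)=4950
  5M,1W: C(11,5)×C(6,1)=2772
  6M,0W: C(11,6)×C(6,0)=462
Total = 11484

11484


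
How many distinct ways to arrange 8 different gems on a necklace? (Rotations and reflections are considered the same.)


Free circular arrangements: rotations and reflections both identified.
(n-1)!/2 = 7!/2 = 5040/2 = 2520

2520


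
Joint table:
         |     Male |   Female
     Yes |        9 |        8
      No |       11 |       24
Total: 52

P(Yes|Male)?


P(Yes|Male) = 9/(9+11) = 9/20

P = 9/20 ≈ 45.00%


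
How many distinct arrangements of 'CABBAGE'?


Letters: 7, freq: {'C': 1, 'A': 2, 'B': 2, 'G': 1, 'E': 1}
7!/(1!×2!×2!×1!×1!) = 5040/4 = 1260

1260


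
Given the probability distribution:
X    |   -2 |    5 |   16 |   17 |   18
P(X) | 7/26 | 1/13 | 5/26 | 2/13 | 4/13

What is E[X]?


E[X] = Σ x·P(X=x)
= (-2)×(7/26) + (5)×(1/13) + (16)×(5/26) + (17)×(2/13) + (18)×(4/13)
= 144/13

E[X] = 144/13


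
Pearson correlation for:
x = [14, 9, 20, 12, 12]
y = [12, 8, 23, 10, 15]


n=5, Σx=67, Σy=68, Σxy=1000, Σx²=965, Σy²=1062
r = (5×1000 - 67×68)/√((5×965 - 67²)(5×1062 - 68²))
= 444/√(336×686) = 444/√230496 ≈ 444/480.1000 ≈ 0.9248

r ≈ 0.9248


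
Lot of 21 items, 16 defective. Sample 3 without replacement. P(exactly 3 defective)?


Hypergeometric: C(16,3)×C(5,0)/C(21,3)
= 560×1/1330 = 8/19

P(X=3) = 8/19 ≈ 42.11%


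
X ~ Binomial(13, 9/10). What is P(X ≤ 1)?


P(X ≤ 1) = Σ P(X=i) for i=0..1
P(X=0) = 1/10000000000000
P(X=1) = 117/10000000000000
Sum = 59/5000000000000

P(X ≤ 1) = 59/5000000000000 ≈ 0.00%


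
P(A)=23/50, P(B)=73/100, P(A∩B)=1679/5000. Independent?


P(A)×P(B) = 1679/5000
P(A∩B) = 1679/5000
Equal ✓ → Independent

Yes, independent


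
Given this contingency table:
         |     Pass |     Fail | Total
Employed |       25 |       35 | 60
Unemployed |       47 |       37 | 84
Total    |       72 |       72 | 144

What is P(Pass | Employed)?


P(Pass | Employed) = 25/(25+35) = 25/60 = 5/12

P(Pass|Employed) = 5/12 ≈ 41.67%


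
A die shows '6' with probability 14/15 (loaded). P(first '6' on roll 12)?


Geometric: P(X=12) = (1-p)^(k-1)×p = (1/15)^11×14/15 = 14/129746337890625

P(X=12) = 14/129746337890625 ≈ 0.00%


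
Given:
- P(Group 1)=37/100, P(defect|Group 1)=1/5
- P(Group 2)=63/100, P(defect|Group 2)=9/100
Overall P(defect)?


P(B) = Σ P(B|Aᵢ)×P(Aᵢ)
  1/5×37/100 = 37/500
  9/100×63/100 = 567/10000
Sum = 1307/10000

P(defect) = 1307/10000 ≈ 13.07%


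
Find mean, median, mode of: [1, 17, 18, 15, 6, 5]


Sorted: [1, 5, 6, 15, 17, 18]
Mean = 62/6 = 31/3
Median = 21/2
Freq: {1: 1, 17: 1, 18: 1, 15: 1, 6: 1, 5: 1}
Mode: No mode

Mean=31/3, Median=21/2, Mode=No mode


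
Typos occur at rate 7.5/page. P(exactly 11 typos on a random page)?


Poisson(λ=7.5): P(X=11) = e^(-λ)×λ^k/k!
= e^(-7.5) × 7.5^11 / 11!
≈ 0.0005530843701 × 4223513603.21 / 39916800 ≈ 0.058521

P(X=11) ≈ 0.058521 ≈ 5.85%


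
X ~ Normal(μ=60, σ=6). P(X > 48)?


z = (48-60)/6 = -2.0
P(X > 48) = 1 - P(Z ≤ -2.0) = 1 - 0.0228 = 0.9772

P(X > 48) ≈ 0.9772


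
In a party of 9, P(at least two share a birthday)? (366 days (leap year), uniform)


P(all different) = Π(366-i)/366 for i=0..8
= 0.905624
P(match) = 1 - 0.905624 = 0.094376

P ≈ 0.0944 ≈ 9.44%


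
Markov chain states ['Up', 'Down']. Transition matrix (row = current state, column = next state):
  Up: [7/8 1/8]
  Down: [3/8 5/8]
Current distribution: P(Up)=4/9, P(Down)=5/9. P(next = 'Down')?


P(next=Down) = Σᵢ P(now=i)×P(i→Down)
= 4/9×1/8 + 5/9×5/8
= 1/18 + 25/72 = 29/72

P = 29/72 ≈ 0.4028


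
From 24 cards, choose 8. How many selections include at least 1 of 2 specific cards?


Complement: C(24,8) - C(22,8) = 735471 - 319770 = 415701

415701


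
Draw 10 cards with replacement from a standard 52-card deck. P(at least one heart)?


P(not a heart) = 39/52 = 3/4
P(none in 10 draws) = (3/4)^10 = 59049/1048576
P(≥1 heart) = 1 - 59049/1048576 = 989527/1048576

P = 989527/1048576 ≈ 94.37%


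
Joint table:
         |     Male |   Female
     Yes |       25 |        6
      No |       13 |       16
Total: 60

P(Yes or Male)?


P(Yes∨Male) = P(Yes) + P(Male) - P(Yes∧Male)
= (31 + 38 - 25)/60 = 44/60 = 11/15

P = 11/15 ≈ 73.33%


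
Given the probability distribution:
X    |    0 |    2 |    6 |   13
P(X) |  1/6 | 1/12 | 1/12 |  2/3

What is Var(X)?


E[X] = 28/3
E[X²] = 116
Var(X) = E[X²] - (E[X])² = 116 - 784/9 = 260/9

Var(X) = 260/9 ≈ 28.8889


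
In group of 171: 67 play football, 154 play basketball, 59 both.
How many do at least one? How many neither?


|A∪B| = 67+154-59 = 162
Neither = 171-162 = 9

At least one: 162; Neither: 9


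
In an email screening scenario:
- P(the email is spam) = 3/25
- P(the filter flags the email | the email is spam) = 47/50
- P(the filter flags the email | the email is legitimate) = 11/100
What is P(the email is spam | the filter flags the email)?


Using Bayes' theorem:
P(A|B) = P(B|A)·P(A) / P(B)

P(the filter flags the email) = 47/50 × 3/25 + 11/100 × 22/25
= 141/1250 + 121/1250 = 131/625

P(the email is spam|the filter flags the email) = (141/1250) / (131/625) = 141/262

P(the email is spam|the filter flags the email) = 141/262 ≈ 53.82%


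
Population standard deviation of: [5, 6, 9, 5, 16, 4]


Mean = 45/6 = 15/2
  (5-15/2)²=25/4
  (6-15/2)²=9/4
  (9-15/2)²=9/4
  (5-15/2)²=25/4
  (16-15/2)²=289/4
  (4-15/2)²=49/4
Σ(x-μ)² = 203/2
σ² = (203/2)/6 = 203/12

σ = √(203/12) ≈ 4.1130


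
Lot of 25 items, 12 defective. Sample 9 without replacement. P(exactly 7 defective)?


Hypergeometric: C(12,7)×C(13,2)/C(25,9)
= 792×78/2042975 = 5616/185725

P(X=7) = 5616/185725 ≈ 3.02%


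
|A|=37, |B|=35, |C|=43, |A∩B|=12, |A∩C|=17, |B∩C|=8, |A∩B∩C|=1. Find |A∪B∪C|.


|A∪B∪C| = 37+35+43-12-17-8+1 = 79

|A∪B∪C| = 79


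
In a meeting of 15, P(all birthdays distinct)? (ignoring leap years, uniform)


P(all different) = Π(365-i)/365 for i=0..14
= (365/365)×(364/365)×...×(351/365)
= 0.747099

P ≈ 0.7471 ≈ 74.71%


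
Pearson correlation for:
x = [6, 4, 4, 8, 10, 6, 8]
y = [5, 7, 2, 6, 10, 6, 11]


n=7, Σx=46, Σy=47, Σxy=338, Σx²=332, Σy²=371
r = (7×338 - 46×47)/√((7×332 - 46²)(7×371 - 47²))
= 204/√(208×388) = 204/√80704 ≈ 204/284.0845 ≈ 0.7181

r ≈ 0.7181


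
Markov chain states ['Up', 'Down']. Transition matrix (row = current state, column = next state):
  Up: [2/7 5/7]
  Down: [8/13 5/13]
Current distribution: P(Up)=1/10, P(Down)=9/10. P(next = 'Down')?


P(next=Down) = Σᵢ P(now=i)×P(i→Down)
= 1/10×5/7 + 9/10×5/13
= 1/14 + 9/26 = 38/91

P = 38/91 ≈ 0.4176


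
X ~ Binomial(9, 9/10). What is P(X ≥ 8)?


P(X ≥ 8) = Σ P(X=i) for i=8..9
P(X=8) = 387420489/1000000000
P(X=9) = 387420489/1000000000
Sum = 387420489/500000000

P(X ≥ 8) = 387420489/500000000 ≈ 77.48%


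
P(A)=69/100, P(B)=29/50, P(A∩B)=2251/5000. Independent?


P(A)×P(B) = 2001/5000
P(A∩B) = 2251/5000
Not equal → NOT independent

No, not independent


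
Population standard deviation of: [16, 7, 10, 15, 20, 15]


Mean = 83/6
  (16-83/6)²=169/36
  (7-83/6)²=1681/36
  (10-83/6)²=529/36
  (15-83/6)²=49/36
  (20-83/6)²=1369/36
  (15-83/6)²=49/36
Σ(x-μ)² = 641/6
σ² = (641/6)/6 = 641/36

σ = √(641/36) ≈ 4.2197


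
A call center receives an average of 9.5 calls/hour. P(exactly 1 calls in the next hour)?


Poisson(λ=9.5): P(X=1) = e^(-λ)×λ^k/k!
= e^(-9.5) × 9.5^1 / 1!
≈ 7.485182989e-05 × 9.5 / 1 ≈ 0.000711

P(X=1) ≈ 0.000711 ≈ 0.07%


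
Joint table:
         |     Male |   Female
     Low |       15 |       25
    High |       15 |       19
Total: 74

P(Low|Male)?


P(Low|Male) = 15/(15+15) = 15/30 = 1/2

P = 1/2 ≈ 50.00%


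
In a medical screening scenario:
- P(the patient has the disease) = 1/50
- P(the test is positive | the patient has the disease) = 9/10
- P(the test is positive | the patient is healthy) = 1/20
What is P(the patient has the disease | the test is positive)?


Using Bayes' theorem:
P(A|B) = P(B|A)·P(A) / P(B)

P(the test is positive) = 9/10 × 1/50 + 1/20 × 49/50
= 9/500 + 49/1000 = 67/1000

P(the patient has the disease|the test is positive) = (9/500) / (67/1000) = 18/67

P(the patient has the disease|the test is positive) = 18/67 ≈ 26.87%


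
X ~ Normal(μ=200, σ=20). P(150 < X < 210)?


z₁=(150-200)/20=-2.5, z₂=(210-200)/20=0.5
P = Φ(0.5) - Φ(-2.5) = 0.691462 - 0.006210 = 0.685252 ≈ 0.6853

P(150 < X < 210) ≈ 0.6853


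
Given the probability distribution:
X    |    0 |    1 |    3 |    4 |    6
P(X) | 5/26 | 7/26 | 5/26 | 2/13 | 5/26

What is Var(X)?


E[X] = 34/13
E[X²] = 148/13
Var(X) = E[X²] - (E[X])² = 148/13 - 1156/169 = 768/169

Var(X) = 768/169 ≈ 4.5444


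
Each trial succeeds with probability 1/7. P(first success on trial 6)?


Geometric: P(X=6) = (1-p)^(k-1)×p = (6/7)^5×1/7 = 7776/117649

P(X=6) = 7776/117649 ≈ 6.61%


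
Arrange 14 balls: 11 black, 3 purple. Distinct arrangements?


14!/(11!×3!) = 364

364


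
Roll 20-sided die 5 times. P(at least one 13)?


P(no 13)^5 = (19/20)^5 = 2476099/3200000
P(≥1) = 1 - 2476099/3200000 = 723901/3200000

P = 723901/3200000 ≈ 22.62%


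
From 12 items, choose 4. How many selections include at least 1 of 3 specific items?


Complement: C(12,4) - C(9,4) = 495 - 126 = 369

369


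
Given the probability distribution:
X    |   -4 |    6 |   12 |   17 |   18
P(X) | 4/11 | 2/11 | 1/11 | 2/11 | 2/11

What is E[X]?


E[X] = Σ x·P(X=x)
= (-4)×(4/11) + (6)×(2/11) + (12)×(1/11) + (17)×(2/11) + (18)×(2/11)
= 78/11

E[X] = 78/11


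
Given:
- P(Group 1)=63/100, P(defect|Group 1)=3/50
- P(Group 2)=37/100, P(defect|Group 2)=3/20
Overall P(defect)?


P(B) = Σ P(B|Aᵢ)×P(Aᵢ)
  3/50×63/100 = 189/5000
  3/20×37/100 = 111/2000
Sum = 933/10000

P(defect) = 933/10000 ≈ 9.33%


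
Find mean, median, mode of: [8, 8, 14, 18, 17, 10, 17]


Sorted: [8, 8, 10, 14, 17, 17, 18]
Mean = 92/7
Median = 14
Freq: {8: 2, 14: 1, 18: 1, 17: 2, 10: 1}
Mode: [8, 17]

Mean=92/7, Median=14, Mode=[8, 17]


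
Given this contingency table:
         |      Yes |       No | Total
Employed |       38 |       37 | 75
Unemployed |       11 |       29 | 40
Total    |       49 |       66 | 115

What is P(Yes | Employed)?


P(Yes | Employed) = 38/(38+37) = 38/75

P(Yes|Employed) = 38/75 ≈ 50.67%


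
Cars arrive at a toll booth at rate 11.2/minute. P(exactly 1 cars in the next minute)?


Poisson(λ=11.2): P(X=1) = e^(-λ)×λ^k/k!
= e^(-11.2) × 11.2^1 / 1!
≈ 1.367419607e-05 × 11.2 / 1 ≈ 0.000153

P(X=1) ≈ 0.000153 ≈ 0.02%


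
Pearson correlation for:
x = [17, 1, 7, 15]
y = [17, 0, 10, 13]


n=4, Σx=40, Σy=40, Σxy=554, Σx²=564, Σy²=558
r = (4×554 - 40×40)/√((4×564 - 40²)(4×558 - 40²))
= 616/√(656×632) = 616/√414592 ≈ 616/643.8882 ≈ 0.9567

r ≈ 0.9567


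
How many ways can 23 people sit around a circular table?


Circular arrangements of 23 distinct objects: fix one position to break rotational symmetry.
(n-1)! = 22! = 1124000727777607680000

1124000727777607680000


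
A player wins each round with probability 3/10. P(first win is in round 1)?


Geometric: P(X=1) = (1-p)^(k-1)×p = (7/10)^0×3/10 = 3/10

P(X=1) = 3/10 ≈ 30.00%


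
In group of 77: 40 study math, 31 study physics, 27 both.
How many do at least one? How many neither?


|A∪B| = 40+31-27 = 44
Neither = 77-44 = 33

At least one: 44; Neither: 33


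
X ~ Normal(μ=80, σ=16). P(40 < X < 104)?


z₁=(40-80)/16=-2.5, z₂=(104-80)/16=1.5
P = Φ(1.5) - Φ(-2.5) = 0.933193 - 0.006210 = 0.926983 ≈ 0.9270

P(40 < X < 104) ≈ 0.9270


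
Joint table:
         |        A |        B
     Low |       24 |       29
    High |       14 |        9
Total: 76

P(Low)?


P(Low) = (24+29)/76 = 53/76

P(Low) = 53/76 ≈ 69.74%


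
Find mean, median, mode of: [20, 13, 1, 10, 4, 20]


Sorted: [1, 4, 10, 13, 20, 20]
Mean = 68/6 = 34/3
Median = 23/2
Freq: {20: 2, 13: 1, 1: 1, 10: 1, 4: 1}
Mode: [20]

Mean=34/3, Median=23/2, Mode=20


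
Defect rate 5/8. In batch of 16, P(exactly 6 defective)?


Binomial: P(X=6) = C(16,6)×p^6×(1-p)^10
= 8008 × 15625/262144 × 59049/1073741824 = 923563265625/35184372088832

P(X=6) = 923563265625/35184372088832 ≈ 2.62%


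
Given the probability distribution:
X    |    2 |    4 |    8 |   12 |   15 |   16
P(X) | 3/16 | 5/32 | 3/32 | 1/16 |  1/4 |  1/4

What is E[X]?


E[X] = Σ x·P(X=x)
= (2)×(3/16) + (4)×(5/32) + (8)×(3/32) + (12)×(1/16) + (15)×(1/4) + (16)×(1/4)
= 41/4

E[X] = 41/4


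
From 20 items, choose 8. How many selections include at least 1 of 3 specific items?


Complement: C(20,8) - C(17,8) = 125970 - 24310 = 101660

101660


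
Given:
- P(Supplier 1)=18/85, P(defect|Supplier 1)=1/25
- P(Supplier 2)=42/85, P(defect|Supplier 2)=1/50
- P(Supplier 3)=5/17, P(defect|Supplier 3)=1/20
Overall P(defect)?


P(B) = Σ P(B|Aᵢ)×P(Aᵢ)
  1/25×18/85 = 18/2125
  1/50×42/85 = 21/2125
  1/20×5/17 = 1/68
Sum = 281/8500

P(defect) = 281/8500 ≈ 3.31%


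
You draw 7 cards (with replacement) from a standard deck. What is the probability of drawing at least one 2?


P(not a 2) = 48/52 = 12/13
P(none in 7 draws) = (12/13)^7 = 35831808/62748517
P(≥1 2) = 1 - 35831808/62748517 = 26916709/62748517

P = 26916709/62748517 ≈ 42.90%


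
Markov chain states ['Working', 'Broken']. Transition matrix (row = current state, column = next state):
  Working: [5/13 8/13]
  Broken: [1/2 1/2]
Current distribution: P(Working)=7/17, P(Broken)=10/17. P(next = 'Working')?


P(next=Working) = Σᵢ P(now=i)×P(i→Working)
= 7/17×5/13 + 10/17×1/2
= 35/221 + 5/17 = 100/221

P = 100/221 ≈ 0.4525


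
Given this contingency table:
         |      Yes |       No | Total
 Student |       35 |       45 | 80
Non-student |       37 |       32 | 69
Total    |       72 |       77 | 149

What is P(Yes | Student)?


P(Yes | Student) = 35/(35+45) = 35/80 = 7/16

P(Yes|Student) = 7/16 ≈ 43.75%


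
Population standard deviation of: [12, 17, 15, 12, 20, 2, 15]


Mean = 93/7
  (12-93/7)²=81/49
  (17-93/7)²=676/49
  (15-93/7)²=144/49
  (12-93/7)²=81/49
  (20-93/7)²=2209/49
  (2-93/7)²=6241/49
  (15-93/7)²=144/49
Σ(x-μ)² = 1368/7
σ² = (1368/7)/7 = 1368/49

σ = √(1368/49) ≈ 5.2838


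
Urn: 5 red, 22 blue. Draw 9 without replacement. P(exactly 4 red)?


Hypergeometric: C(5,4)×C(22,5)/C(27,9)
= 5×26334/4686825 = 42/1495

P(X=4) = 42/1495 ≈ 2.81%


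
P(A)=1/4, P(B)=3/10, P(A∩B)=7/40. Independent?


P(A)×P(B) = 3/40
P(A∩B) = 7/40
Not equal → NOT independent

No, not independent


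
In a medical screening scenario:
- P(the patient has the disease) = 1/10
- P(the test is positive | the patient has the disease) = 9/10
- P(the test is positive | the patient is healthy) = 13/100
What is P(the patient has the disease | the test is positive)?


Using Bayes' theorem:
P(A|B) = P(B|A)·P(A) / P(B)

P(the test is positive) = 9/10 × 1/10 + 13/100 × 9/10
= 9/100 + 117/1000 = 207/1000

P(the patient has the disease|the test is positive) = (9/100) / (207/1000) = 10/23

P(the patient has the disease|the test is positive) = 10/23 ≈ 43.48%


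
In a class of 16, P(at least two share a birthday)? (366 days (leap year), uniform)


P(all different) = Π(366-i)/366 for i=0..15
= 0.717059
P(match) = 1 - 0.717059 = 0.282941

P ≈ 0.2829 ≈ 28.29%


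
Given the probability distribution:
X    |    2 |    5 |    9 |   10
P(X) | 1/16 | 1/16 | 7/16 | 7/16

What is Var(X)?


E[X] = 35/4
E[X²] = 81
Var(X) = E[X²] - (E[X])² = 81 - 1225/16 = 71/16

Var(X) = 71/16 ≈ 4.4375


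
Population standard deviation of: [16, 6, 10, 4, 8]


Mean = 44/5
  (16-44/5)²=1296/25
  (6-44/5)²=196/25
  (10-44/5)²=36/25
  (4-44/5)²=576/25
  (8-44/5)²=16/25
Σ(x-μ)² = 424/5
σ² = (424/5)/5 = 424/25

σ = √(424/25) ≈ 4.1183


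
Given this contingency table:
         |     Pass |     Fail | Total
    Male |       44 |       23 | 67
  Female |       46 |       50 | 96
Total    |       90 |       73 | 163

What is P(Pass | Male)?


P(Pass | Male) = 44/(44+23) = 44/67

P(Pass|Male) = 44/67 ≈ 65.67%


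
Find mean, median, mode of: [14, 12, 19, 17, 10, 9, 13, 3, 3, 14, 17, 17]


Sorted: [3, 3, 9, 10, 12, 13, 14, 14, 17, 17, 17, 19]
Mean = 148/12 = 37/3
Median = 27/2
Freq: {14: 2, 12: 1, 19: 1, 17: 3, 10: 1, 9: 1, 13: 1, 3: 2}
Mode: [17]

Mean=37/3, Median=27/2, Mode=17


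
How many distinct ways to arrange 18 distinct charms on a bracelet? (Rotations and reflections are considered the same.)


Free circular arrangements: rotations and reflections both identified.
(n-1)!/2 = 17!/2 = 355687428096000/2 = 177843714048000

177843714048000


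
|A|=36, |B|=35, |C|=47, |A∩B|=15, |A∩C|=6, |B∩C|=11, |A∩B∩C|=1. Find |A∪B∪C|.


|A∪B∪C| = 36+35+47-15-6-11+1 = 87

|A∪B∪C| = 87


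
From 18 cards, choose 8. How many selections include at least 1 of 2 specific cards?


Complement: C(18,8) - C(16,8) = 43758 - 12870 = 30888

30888


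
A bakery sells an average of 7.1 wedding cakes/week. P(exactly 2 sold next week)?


Poisson(λ=7.1): P(X=2) = e^(-λ)×λ^k/k!
= e^(-7.1) × 7.1^2 / 2!
≈ 0.0008251049233 × 50.41 / 2 ≈ 0.020797

P(X=2) ≈ 0.020797 ≈ 2.08%


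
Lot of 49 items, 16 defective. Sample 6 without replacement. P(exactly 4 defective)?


Hypergeometric: C(16,4)×C(33,2)/C(49,6)
= 1820×528/13983816 = 520/7567

P(X=4) = 520/7567 ≈ 6.87%


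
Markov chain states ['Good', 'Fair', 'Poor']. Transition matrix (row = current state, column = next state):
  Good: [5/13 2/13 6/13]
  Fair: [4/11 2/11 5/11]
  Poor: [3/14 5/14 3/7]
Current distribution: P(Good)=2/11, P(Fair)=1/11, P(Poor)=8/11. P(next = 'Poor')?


P(next=Poor) = Σᵢ P(now=i)×P(i→Poor)
= 2/11×6/13 + 1/11×5/11 + 8/11×3/7
= 12/143 + 5/121 + 24/77 = 4811/11011

P = 4811/11011 ≈ 0.4369


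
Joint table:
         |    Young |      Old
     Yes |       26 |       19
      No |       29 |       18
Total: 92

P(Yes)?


P(Yes) = (26+19)/92 = 45/92

P(Yes) = 45/92 ≈ 48.91%


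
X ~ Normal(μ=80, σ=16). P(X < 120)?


z = (120-80)/16 = 2.5
P(Z < 2.5) = 0.9938

P(X < 120) ≈ 0.9938


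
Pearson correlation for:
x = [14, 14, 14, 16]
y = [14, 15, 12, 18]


n=4, Σx=58, Σy=59, Σxy=862, Σx²=844, Σy²=889
r = (4×862 - 58×59)/√((4×844 - 58²)(4×889 - 59²))
= 26/√(12×75) = 26/√900 ≈ 26/30.0000 ≈ 0.8667

r ≈ 0.8667


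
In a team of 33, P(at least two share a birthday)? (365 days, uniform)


P(all different) = Π(365-i)/365 for i=0..32
= 0.225028
P(match) = 1 - 0.225028 = 0.774972

P ≈ 0.7750 ≈ 77.50%


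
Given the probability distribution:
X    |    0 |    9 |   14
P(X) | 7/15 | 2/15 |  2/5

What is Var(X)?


E[X] = 34/5
E[X²] = 446/5
Var(X) = E[X²] - (E[X])² = 446/5 - 1156/25 = 1074/25

Var(X) = 1074/25 ≈ 42.9600


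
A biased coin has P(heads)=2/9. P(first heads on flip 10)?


Geometric: P(X=10) = (1-p)^(k-1)×p = (7/9)^9×2/9 = 80707214/3486784401

P(X=10) = 80707214/3486784401 ≈ 2.31%


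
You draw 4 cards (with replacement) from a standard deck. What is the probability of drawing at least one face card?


P(not a face card) = 40/52 = 10/13
P(none in 4 draws) = (10/13)^4 = 10000/28561
P(≥1 face card) = 1 - 10000/28561 = 18561/28561

P = 18561/28561 ≈ 64.99%


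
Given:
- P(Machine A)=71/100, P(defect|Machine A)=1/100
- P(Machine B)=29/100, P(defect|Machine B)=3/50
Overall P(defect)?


P(B) = Σ P(B|Aᵢ)×P(Aᵢ)
  1/100×71/100 = 71/10000
  3/50×29/100 = 87/5000
Sum = 49/2000

P(defect) = 49/2000 ≈ 2.45%


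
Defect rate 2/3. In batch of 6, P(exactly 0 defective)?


Binomial: P(X=0) = C(6,0)×p^0×(1-p)^6
= 1 × 1 × 1/729 = 1/729

P(X=0) = 1/729 ≈ 0.14%


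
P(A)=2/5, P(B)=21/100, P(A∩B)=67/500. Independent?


P(A)×P(B) = 21/250
P(A∩B) = 67/500
Not equal → NOT independent

No, not independent


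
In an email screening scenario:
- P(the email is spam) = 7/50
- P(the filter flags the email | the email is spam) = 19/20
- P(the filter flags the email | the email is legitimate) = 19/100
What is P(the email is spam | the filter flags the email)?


Using Bayes' theorem:
P(A|B) = P(B|A)·P(A) / P(B)

P(the filter flags the email) = 19/20 × 7/50 + 19/100 × 43/50
= 133/1000 + 817/5000 = 741/2500

P(the email is spam|the filter flags the email) = (133/1000) / (741/2500) = 35/78

P(the email is spam|the filter flags the email) = 35/78 ≈ 44.87%


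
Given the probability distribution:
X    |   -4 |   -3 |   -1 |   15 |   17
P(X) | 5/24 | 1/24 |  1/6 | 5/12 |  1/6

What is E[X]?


E[X] = Σ x·P(X=x)
= (-4)×(5/24) + (-3)×(1/24) + (-1)×(1/6) + (15)×(5/12) + (17)×(1/6)
= 191/24

E[X] = 191/24


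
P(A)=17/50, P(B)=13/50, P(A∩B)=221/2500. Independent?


P(A)×P(B) = 221/2500
P(A∩B) = 221/2500
Equal ✓ → Independent

Yes, independent


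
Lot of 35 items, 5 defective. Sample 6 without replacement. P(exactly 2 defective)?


Hypergeometric: C(5,2)×C(30,4)/C(35,6)
= 10×27405/1623160 = 3915/23188

P(X=2) = 3915/23188 ≈ 16.88%


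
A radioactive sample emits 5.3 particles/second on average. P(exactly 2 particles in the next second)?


Poisson(λ=5.3): P(X=2) = e^(-λ)×λ^k/k!
= e^(-5.3) × 5.3^2 / 2!
≈ 0.004991593907 × 28.09 / 2 ≈ 0.070107

P(X=2) ≈ 0.070107 ≈ 7.01%


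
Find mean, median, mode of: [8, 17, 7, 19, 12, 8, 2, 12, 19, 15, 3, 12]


Sorted: [2, 3, 7, 8, 8, 12, 12, 12, 15, 17, 19, 19]
Mean = 134/12 = 67/6
Median = 12
Freq: {8: 2, 17: 1, 7: 1, 19: 2, 12: 3, 2: 1, 15: 1, 3: 1}
Mode: [12]

Mean=67/6, Median=12, Mode=12


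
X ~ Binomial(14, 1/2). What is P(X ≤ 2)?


P(X ≤ 2) = Σ P(X=i) for i=0..2
P(X=0) = 1/16384
P(X=1) = 7/8192
P(X=2) = 91/16384
Sum = 53/8192

P(X ≤ 2) = 53/8192 ≈ 0.65%


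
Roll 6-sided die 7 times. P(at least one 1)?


P(no 1)^7 = (5/6)^7 = 78125/279936
P(≥1) = 1 - 78125/279936 = 201811/279936

P = 201811/279936 ≈ 72.09%


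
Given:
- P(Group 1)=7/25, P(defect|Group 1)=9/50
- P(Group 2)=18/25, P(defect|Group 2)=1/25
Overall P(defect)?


P(B) = Σ P(B|Aᵢ)×P(Aᵢ)
  9/50×7/25 = 63/1250
  1/25×18/25 = 18/625
Sum = 99/1250

P(defect) = 99/1250 ≈ 7.92%


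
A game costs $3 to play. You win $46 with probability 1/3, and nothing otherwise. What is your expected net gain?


E[gain] = (46-3)×1/3 + (-3)×2/3
= 43/3 - 2 = 37/3

Expected net gain = $37/3 ≈ $12.33


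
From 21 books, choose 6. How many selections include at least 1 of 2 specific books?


Complement: C(21,6) - C(19,6) = 54264 - 27132 = 27132

27132


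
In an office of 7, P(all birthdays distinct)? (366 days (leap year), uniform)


P(all different) = Π(366-i)/366 for i=0..6
= (366/366)×(365/366)×...×(360/366)
= 0.943914

P ≈ 0.9439 ≈ 94.39%
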